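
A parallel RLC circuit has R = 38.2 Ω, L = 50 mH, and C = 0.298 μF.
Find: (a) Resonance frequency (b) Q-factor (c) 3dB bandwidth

Step 1 — Resonance: ω₀ = 1/√(LC) = 1/√(0.05·2.98e-07) = 8192 rad/s.
Step 2 — f₀ = ω₀/(2π) = 1304 Hz.
Step 3 — Parallel Q: Q = R/(ω₀L) = 38.2/(8192·0.05) = 0.09326.
Step 4 — Bandwidth: Δω = ω₀/Q = 8.785e+04 rad/s; BW = Δω/(2π) = 1.398e+04 Hz.

(a) f₀ = 1304 Hz  (b) Q = 0.09326  (c) BW = 1.398e+04 Hz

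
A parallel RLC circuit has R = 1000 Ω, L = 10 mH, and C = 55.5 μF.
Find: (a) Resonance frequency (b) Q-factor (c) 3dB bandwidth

Step 1 — Resonance: ω₀ = 1/√(LC) = 1/√(0.01·5.55e-05) = 1342 rad/s.
Step 2 — f₀ = ω₀/(2π) = 213.6 Hz.
Step 3 — Parallel Q: Q = R/(ω₀L) = 1000/(1342·0.01) = 74.5.
Step 4 — Bandwidth: Δω = ω₀/Q = 18.02 rad/s; BW = Δω/(2π) = 2.868 Hz.

(a) f₀ = 213.6 Hz  (b) Q = 74.5  (c) BW = 2.868 Hz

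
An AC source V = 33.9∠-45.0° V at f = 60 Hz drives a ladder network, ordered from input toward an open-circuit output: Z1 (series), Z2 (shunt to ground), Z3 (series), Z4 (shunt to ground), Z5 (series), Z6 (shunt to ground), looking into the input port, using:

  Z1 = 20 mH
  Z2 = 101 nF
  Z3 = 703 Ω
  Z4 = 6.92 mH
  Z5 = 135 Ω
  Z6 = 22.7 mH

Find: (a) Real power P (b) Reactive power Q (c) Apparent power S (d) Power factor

Step 1 — Angular frequency: ω = 2π·f = 2π·60 = 377 rad/s.
Step 2 — Component impedances:
  Z1: Z = jωL = j·377·0.02 = 0 + j7.54 Ω
  Z2: Z = 1/(jωC) = -j/(ω·C) = 0 - j2.626e+04 Ω
  Z3: Z = R = 703 Ω
  Z4: Z = jωL = j·377·0.00692 = 0 + j2.609 Ω
  Z5: Z = R = 135 Ω
  Z6: Z = jωL = j·377·0.0227 = 0 + j8.558 Ω
Step 3 — Ladder network (open output): work backward from the far end, alternating series and parallel combinations. Z_in = 702.7 - j8.668 Ω = 702.7∠-0.7° Ω.
Step 4 — Source phasor: V = 33.9∠-45.0° V = 23.97 - j23.97 V.
Step 5 — Current: I = V / Z = 0.03453 - j0.03369 A = 0.04824∠-44.3° A.
Step 6 — Complex power: S = V·I* = 1.635 - j0.02017 VA.
Step 7 — Real power: P = Re(S) = 1.635 W.
Step 8 — Reactive power: Q = Im(S) = -0.02017 VAR.
Step 9 — Apparent power: |S| = 1.635 VA.
Step 10 — Power factor: PF = P/|S| = 0.9999 (leading).

(a) P = 1.635 W  (b) Q = -0.02017 VAR  (c) S = 1.635 VA  (d) PF = 0.9999 (leading)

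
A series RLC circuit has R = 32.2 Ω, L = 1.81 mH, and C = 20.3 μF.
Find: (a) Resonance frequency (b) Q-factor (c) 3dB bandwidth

Step 1 — Resonance: ω₀ = 1/√(LC) = 1/√(0.00181·2.03e-05) = 5217 rad/s.
Step 2 — f₀ = ω₀/(2π) = 830.3 Hz.
Step 3 — Series Q: Q = ω₀L/R = 5217·0.00181/32.2 = 0.2932.
Step 4 — Bandwidth: Δω = ω₀/Q = 1.779e+04 rad/s; BW = Δω/(2π) = 2831 Hz.

(a) f₀ = 830.3 Hz  (b) Q = 0.2932  (c) BW = 2831 Hz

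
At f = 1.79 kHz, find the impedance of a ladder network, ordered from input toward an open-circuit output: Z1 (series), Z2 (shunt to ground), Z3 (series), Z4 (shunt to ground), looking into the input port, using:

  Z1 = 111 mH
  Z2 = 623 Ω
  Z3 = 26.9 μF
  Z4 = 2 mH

Step 1 — Angular frequency: ω = 2π·f = 2π·1790 = 1.125e+04 rad/s.
Step 2 — Component impedances:
  Z1: Z = jωL = j·1.125e+04·0.111 = 0 + j1248 Ω
  Z2: Z = R = 623 Ω
  Z3: Z = 1/(jωC) = -j/(ω·C) = 0 - j3.305 Ω
  Z4: Z = jωL = j·1.125e+04·0.002 = 0 + j22.49 Ω
Step 3 — Ladder network (open output): work backward from the far end, alternating series and parallel combinations. Z_in = 0.5904 + j1268 Ω = 1268∠90.0° Ω.

Z = 0.5904 + j1268 Ω = 1268∠90.0° Ω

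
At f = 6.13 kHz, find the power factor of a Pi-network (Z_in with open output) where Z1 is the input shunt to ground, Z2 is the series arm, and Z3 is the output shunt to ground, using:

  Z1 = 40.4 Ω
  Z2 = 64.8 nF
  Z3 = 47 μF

Step 1 — Angular frequency: ω = 2π·f = 2π·6130 = 3.852e+04 rad/s.
Step 2 — Component impedances:
  Z1: Z = R = 40.4 Ω
  Z2: Z = 1/(jωC) = -j/(ω·C) = 0 - j400.7 Ω
  Z3: Z = 1/(jωC) = -j/(ω·C) = 0 - j0.5524 Ω
Step 3 — With open output, the series arm Z2 and the output shunt Z3 appear in series to ground: Z2 + Z3 = 0 - j401.2 Ω.
Step 4 — Parallel with input shunt Z1: Z_in = Z1 || (Z2 + Z3) = 39.99 - j4.027 Ω = 40.2∠-5.7° Ω.
Step 5 — Power factor: PF = cos(φ) = Re(Z)/|Z| = 39.9945/40.1967 = 0.995.
Step 6 — Type: Im(Z) = -4.027 ⇒ leading (phase φ = -5.7°).

PF = 0.995 (leading, φ = -5.7°)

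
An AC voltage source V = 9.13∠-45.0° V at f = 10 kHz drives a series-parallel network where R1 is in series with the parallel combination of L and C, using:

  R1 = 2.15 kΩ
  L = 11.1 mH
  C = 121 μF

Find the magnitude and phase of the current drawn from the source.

Step 1 — Angular frequency: ω = 2π·f = 2π·1e+04 = 6.283e+04 rad/s.
Step 2 — Component impedances:
  R1: Z = R = 2150 Ω
  L: Z = jωL = j·6.283e+04·0.0111 = 0 + j697.4 Ω
  C: Z = 1/(jωC) = -j/(ω·C) = 0 - j0.1315 Ω
Step 3 — Parallel branch: L || C = 1/(1/L + 1/C) = 0 - j0.1316 Ω.
Step 4 — Series with R1: Z_total = R1 + (L || C) = 2150 - j0.1316 Ω = 2150∠-0.0° Ω.
Step 5 — Source phasor: V = 9.13∠-45.0° V = 6.456 - j6.456 V.
Step 6 — Ohm's law: I = V / Z_total = (6.456 - j6.456) / (2150 - j0.1316) = 0.003003 - j0.003003 A.
Step 7 — Convert to polar: |I| = 0.004247 A, ∠I = -45.0°.

I = 0.004247∠-45.0° A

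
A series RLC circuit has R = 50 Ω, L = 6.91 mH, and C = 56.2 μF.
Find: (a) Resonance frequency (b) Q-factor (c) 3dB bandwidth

Step 1 — Resonance condition Im(Z)=0 gives ω₀ = 1/√(LC).
Step 2 — ω₀ = 1/√(0.00691·5.62e-05) = 1605 rad/s.
Step 3 — f₀ = ω₀/(2π) = 255.4 Hz.
Step 4 — Series Q: Q = ω₀L/R = 1605·0.00691/50 = 0.2218.
Step 5 — 3dB bandwidth: Δω = ω₀/Q = 7236 rad/s; BW = Δω/(2π) = 1152 Hz.

(a) f₀ = 255.4 Hz  (b) Q = 0.2218  (c) BW = 1152 Hz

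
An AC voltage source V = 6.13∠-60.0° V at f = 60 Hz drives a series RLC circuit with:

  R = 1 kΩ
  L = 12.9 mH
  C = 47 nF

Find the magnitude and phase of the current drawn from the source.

Step 1 — Angular frequency: ω = 2π·f = 2π·60 = 377 rad/s.
Step 2 — Component impedances:
  R: Z = R = 1000 Ω
  L: Z = jωL = j·377·0.0129 = 0 + j4.863 Ω
  C: Z = 1/(jωC) = -j/(ω·C) = 0 - j5.644e+04 Ω
Step 3 — Series combination: Z_total = R + L + C = 1000 - j5.643e+04 Ω = 5.644e+04∠-89.0° Ω.
Step 4 — Source phasor: V = 6.13∠-60.0° V = 3.065 - j5.309 V.
Step 5 — Ohm's law: I = V / Z_total = (3.065 - j5.309) / (1000 - j5.643e+04) = 9.5e-05 + j5.263e-05 A.
Step 6 — Convert to polar: |I| = 0.0001086 A, ∠I = 29.0°.

I = 0.0001086∠29.0° A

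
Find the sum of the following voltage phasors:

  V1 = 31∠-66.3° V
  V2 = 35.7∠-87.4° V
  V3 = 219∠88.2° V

Step 1 — Convert each phasor to rectangular form:
  V1 = 31·(cos(-66.3°) + j·sin(-66.3°)) = 12.46 - j28.39 V
  V2 = 35.7·(cos(-87.4°) + j·sin(-87.4°)) = 1.619 - j35.66 V
  V3 = 219·(cos(88.2°) + j·sin(88.2°)) = 6.879 + j218.9 V
Step 2 — Sum components: V_total = 20.96 + j154.8 V.
Step 3 — Convert to polar: |V_total| = 156.3 V, ∠V_total = 82.3°.

V_total = 156.3∠82.3° V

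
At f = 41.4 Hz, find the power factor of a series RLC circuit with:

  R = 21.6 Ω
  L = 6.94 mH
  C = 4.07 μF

Step 1 — Angular frequency: ω = 2π·f = 2π·41.4 = 260.1 rad/s.
Step 2 — Component impedances:
  R: Z = R = 21.6 Ω
  L: Z = jωL = j·260.1·0.00694 = 0 + j1.805 Ω
  C: Z = 1/(jωC) = -j/(ω·C) = 0 - j944.6 Ω
Step 3 — Series combination: Z_total = R + L + C = 21.6 - j942.7 Ω = 943∠-88.7° Ω.
Step 4 — Power factor: PF = cos(φ) = Re(Z)/|Z| = 21.6/943 = 0.02291.
Step 5 — Type: Im(Z) = -942.7 ⇒ leading (phase φ = -88.7°).

PF = 0.02291 (leading, φ = -88.7°)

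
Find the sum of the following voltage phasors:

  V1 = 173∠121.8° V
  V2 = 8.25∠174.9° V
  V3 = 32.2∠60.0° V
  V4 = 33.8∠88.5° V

Step 1 — Convert each phasor to rectangular form:
  V1 = 173·(cos(121.8°) + j·sin(121.8°)) = -91.16 + j147 V
  V2 = 8.25·(cos(174.9°) + j·sin(174.9°)) = -8.217 + j0.7334 V
  V3 = 32.2·(cos(60.0°) + j·sin(60.0°)) = 16.1 + j27.89 V
  V4 = 33.8·(cos(88.5°) + j·sin(88.5°)) = 0.8848 + j33.79 V
Step 2 — Sum components: V_total = -82.4 + j209.4 V.
Step 3 — Convert to polar: |V_total| = 225.1 V, ∠V_total = 111.5°.

V_total = 225.1∠111.5° V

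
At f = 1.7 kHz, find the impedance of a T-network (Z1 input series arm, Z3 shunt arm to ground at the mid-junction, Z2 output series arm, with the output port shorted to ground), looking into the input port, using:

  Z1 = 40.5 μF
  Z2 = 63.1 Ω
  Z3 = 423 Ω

Step 1 — Angular frequency: ω = 2π·f = 2π·1700 = 1.068e+04 rad/s.
Step 2 — Component impedances:
  Z1: Z = 1/(jωC) = -j/(ω·C) = 0 - j2.312 Ω
  Z2: Z = R = 63.1 Ω
  Z3: Z = R = 423 Ω
Step 3 — With the output port shorted to ground, the output series arm Z2 runs from the junction to ground; the shunt arm Z3 also runs from the junction to ground. They appear in parallel: Z3 || Z2 = 54.91 Ω.
Step 4 — Series with input arm Z1: Z_in = Z1 + (Z3 || Z2) = 54.91 - j2.312 Ω = 54.96∠-2.4° Ω.

Z = 54.91 - j2.312 Ω = 54.96∠-2.4° Ω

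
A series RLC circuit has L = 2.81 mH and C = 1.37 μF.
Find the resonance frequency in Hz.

Step 1 — Resonance condition Im(Z)=0 gives ω₀ = 1/√(LC).
Step 2 — ω₀ = 1/√(0.00281·1.37e-06) = 1.612e+04 rad/s.
Step 3 — f₀ = ω₀/(2π) = 2565 Hz.

f₀ = 2565 Hz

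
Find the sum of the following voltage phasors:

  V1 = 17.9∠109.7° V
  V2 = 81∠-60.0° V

Step 1 — Convert each phasor to rectangular form:
  V1 = 17.9·(cos(109.7°) + j·sin(109.7°)) = -6.034 + j16.85 V
  V2 = 81·(cos(-60.0°) + j·sin(-60.0°)) = 40.5 - j70.15 V
Step 2 — Sum components: V_total = 34.47 - j53.3 V.
Step 3 — Convert to polar: |V_total| = 63.47 V, ∠V_total = -57.1°.

V_total = 63.47∠-57.1° V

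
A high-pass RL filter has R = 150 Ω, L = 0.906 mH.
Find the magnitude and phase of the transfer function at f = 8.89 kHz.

Step 1 — Angular frequency: ω = 2π·8890 = 5.586e+04 rad/s.
Step 2 — Transfer function: H(jω) = jωL/(R + jωL).
Step 3 — Numerator jωL = j·50.61; denominator R + jωL = 150 + j50.61.
Step 4 — H = 0.1022 + j0.3029.
Step 5 — Magnitude: |H| = 0.3197 (-9.9 dB); phase: φ = 71.4°.

|H| = 0.3197 (-9.9 dB), φ = 71.4°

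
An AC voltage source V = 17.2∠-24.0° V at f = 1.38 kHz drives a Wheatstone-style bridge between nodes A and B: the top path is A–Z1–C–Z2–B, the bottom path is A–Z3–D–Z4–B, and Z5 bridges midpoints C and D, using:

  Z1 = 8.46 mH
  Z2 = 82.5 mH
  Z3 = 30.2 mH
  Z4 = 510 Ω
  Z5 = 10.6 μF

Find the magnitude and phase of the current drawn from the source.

Step 1 — Angular frequency: ω = 2π·f = 2π·1380 = 8671 rad/s.
Step 2 — Component impedances:
  Z1: Z = jωL = j·8671·0.00846 = 0 + j73.35 Ω
  Z2: Z = jωL = j·8671·0.0825 = 0 + j715.3 Ω
  Z3: Z = jωL = j·8671·0.0302 = 0 + j261.9 Ω
  Z4: Z = R = 510 Ω
  Z5: Z = 1/(jωC) = -j/(ω·C) = 0 - j10.88 Ω
Step 3 — Bridge requires nodal analysis (the Z5 bridge couples midpoints C and D, so the two paths cannot be reduced to a simple series/parallel combination). Setting node B to ground and injecting 1 A at node A, the 3-node admittance system at A, C, D solves to V_A = Z_AB = 342.9 + j298.7 Ω = 454.8∠41.1° Ω.
Step 4 — Source phasor: V = 17.2∠-24.0° V = 15.71 - j6.996 V.
Step 5 — Ohm's law: I = V / Z_total = (15.71 - j6.996) / (342.9 + j298.7) = 0.01595 - j0.0343 A.
Step 6 — Convert to polar: |I| = 0.03782 A, ∠I = -65.1°.

I = 0.03782∠-65.1° A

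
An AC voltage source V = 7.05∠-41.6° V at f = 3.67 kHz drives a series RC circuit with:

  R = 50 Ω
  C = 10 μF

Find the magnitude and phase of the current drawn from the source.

Step 1 — Angular frequency: ω = 2π·f = 2π·3670 = 2.306e+04 rad/s.
Step 2 — Component impedances:
  R: Z = R = 50 Ω
  C: Z = 1/(jωC) = -j/(ω·C) = 0 - j4.337 Ω
Step 3 — Series combination: Z_total = R + C = 50 - j4.337 Ω = 50.19∠-5.0° Ω.
Step 4 — Source phasor: V = 7.05∠-41.6° V = 5.272 - j4.681 V.
Step 5 — Ohm's law: I = V / Z_total = (5.272 - j4.681) / (50 - j4.337) = 0.1127 - j0.08384 A.
Step 6 — Convert to polar: |I| = 0.1405 A, ∠I = -36.6°.

I = 0.1405∠-36.6° A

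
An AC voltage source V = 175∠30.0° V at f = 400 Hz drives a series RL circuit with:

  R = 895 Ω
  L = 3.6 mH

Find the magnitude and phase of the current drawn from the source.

Step 1 — Angular frequency: ω = 2π·f = 2π·400 = 2513 rad/s.
Step 2 — Component impedances:
  R: Z = R = 895 Ω
  L: Z = jωL = j·2513·0.0036 = 0 + j9.048 Ω
Step 3 — Series combination: Z_total = R + L = 895 + j9.048 Ω = 895∠0.6° Ω.
Step 4 — Source phasor: V = 175∠30.0° V = 151.6 + j87.5 V.
Step 5 — Ohm's law: I = V / Z_total = (151.6 + j87.5) / (895 + j9.048) = 0.1703 + j0.09604 A.
Step 6 — Convert to polar: |I| = 0.1955 A, ∠I = 29.4°.

I = 0.1955∠29.4° A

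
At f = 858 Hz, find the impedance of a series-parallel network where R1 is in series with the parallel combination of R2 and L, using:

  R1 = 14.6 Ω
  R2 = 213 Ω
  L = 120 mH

Step 1 — Angular frequency: ω = 2π·f = 2π·858 = 5391 rad/s.
Step 2 — Component impedances:
  R1: Z = R = 14.6 Ω
  R2: Z = R = 213 Ω
  L: Z = jωL = j·5391·0.12 = 0 + j646.9 Ω
Step 3 — Parallel branch: R2 || L = 1/(1/R2 + 1/L) = 192.2 + j63.27 Ω.
Step 4 — Series with R1: Z_total = R1 + (R2 || L) = 206.8 + j63.27 Ω = 216.2∠17.0° Ω.

Z = 206.8 + j63.27 Ω = 216.2∠17.0° Ω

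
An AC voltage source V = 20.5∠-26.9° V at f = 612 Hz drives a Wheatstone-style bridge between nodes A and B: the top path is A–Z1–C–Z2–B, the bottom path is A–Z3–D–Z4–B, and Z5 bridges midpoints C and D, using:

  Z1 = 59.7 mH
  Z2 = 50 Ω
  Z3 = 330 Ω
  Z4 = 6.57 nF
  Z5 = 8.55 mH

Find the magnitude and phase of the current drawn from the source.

Step 1 — Angular frequency: ω = 2π·f = 2π·612 = 3845 rad/s.
Step 2 — Component impedances:
  Z1: Z = jωL = j·3845·0.0597 = 0 + j229.6 Ω
  Z2: Z = R = 50 Ω
  Z3: Z = R = 330 Ω
  Z4: Z = 1/(jωC) = -j/(ω·C) = 0 - j3.958e+04 Ω
  Z5: Z = jωL = j·3845·0.00855 = 0 + j32.88 Ω
Step 3 — Bridge requires nodal analysis (the Z5 bridge couples midpoints C and D, so the two paths cannot be reduced to a simple series/parallel combination). Setting node B to ground and injecting 1 A at node A, the 3-node admittance system at A, C, D solves to V_A = Z_AB = 147.8 + j151.7 Ω = 211.9∠45.7° Ω.
Step 4 — Source phasor: V = 20.5∠-26.9° V = 18.28 - j9.275 V.
Step 5 — Ohm's law: I = V / Z_total = (18.28 - j9.275) / (147.8 + j151.7) = 0.02887 - j0.09236 A.
Step 6 — Convert to polar: |I| = 0.09676 A, ∠I = -72.6°.

I = 0.09676∠-72.6° A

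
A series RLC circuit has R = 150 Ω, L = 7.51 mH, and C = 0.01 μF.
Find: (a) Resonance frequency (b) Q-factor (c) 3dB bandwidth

Step 1 — Resonance condition Im(Z)=0 gives ω₀ = 1/√(LC).
Step 2 — ω₀ = 1/√(0.00751·1e-08) = 1.154e+05 rad/s.
Step 3 — f₀ = ω₀/(2π) = 1.837e+04 Hz.
Step 4 — Series Q: Q = ω₀L/R = 1.154e+05·0.00751/150 = 5.777.
Step 5 — 3dB bandwidth: Δω = ω₀/Q = 1.997e+04 rad/s; BW = Δω/(2π) = 3179 Hz.

(a) f₀ = 1.837e+04 Hz  (b) Q = 5.777  (c) BW = 3179 Hz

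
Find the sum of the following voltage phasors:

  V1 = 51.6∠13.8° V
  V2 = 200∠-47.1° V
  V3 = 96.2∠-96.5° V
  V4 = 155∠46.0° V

Step 1 — Convert each phasor to rectangular form:
  V1 = 51.6·(cos(13.8°) + j·sin(13.8°)) = 50.11 + j12.31 V
  V2 = 200·(cos(-47.1°) + j·sin(-47.1°)) = 136.1 - j146.5 V
  V3 = 96.2·(cos(-96.5°) + j·sin(-96.5°)) = -10.89 - j95.58 V
  V4 = 155·(cos(46.0°) + j·sin(46.0°)) = 107.7 + j111.5 V
Step 2 — Sum components: V_total = 283 - j118.3 V.
Step 3 — Convert to polar: |V_total| = 306.8 V, ∠V_total = -22.7°.

V_total = 306.8∠-22.7° V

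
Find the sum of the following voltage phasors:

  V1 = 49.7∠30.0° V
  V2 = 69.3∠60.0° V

Step 1 — Convert each phasor to rectangular form:
  V1 = 49.7·(cos(30.0°) + j·sin(30.0°)) = 43.04 + j24.85 V
  V2 = 69.3·(cos(60.0°) + j·sin(60.0°)) = 34.65 + j60.02 V
Step 2 — Sum components: V_total = 77.69 + j84.87 V.
Step 3 — Convert to polar: |V_total| = 115.1 V, ∠V_total = 47.5°.

V_total = 115.1∠47.5° V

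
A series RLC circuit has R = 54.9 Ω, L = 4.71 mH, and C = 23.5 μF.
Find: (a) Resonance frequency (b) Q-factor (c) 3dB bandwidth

Step 1 — Resonance: ω₀ = 1/√(LC) = 1/√(0.00471·2.35e-05) = 3006 rad/s.
Step 2 — f₀ = ω₀/(2π) = 478.4 Hz.
Step 3 — Series Q: Q = ω₀L/R = 3006·0.00471/54.9 = 0.2579.
Step 4 — Bandwidth: Δω = ω₀/Q = 1.166e+04 rad/s; BW = Δω/(2π) = 1855 Hz.

(a) f₀ = 478.4 Hz  (b) Q = 0.2579  (c) BW = 1855 Hz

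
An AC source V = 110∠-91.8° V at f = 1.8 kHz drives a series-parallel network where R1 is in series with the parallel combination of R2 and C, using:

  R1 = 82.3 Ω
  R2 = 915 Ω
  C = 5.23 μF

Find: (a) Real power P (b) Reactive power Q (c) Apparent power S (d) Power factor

Step 1 — Angular frequency: ω = 2π·f = 2π·1800 = 1.131e+04 rad/s.
Step 2 — Component impedances:
  R1: Z = R = 82.3 Ω
  R2: Z = R = 915 Ω
  C: Z = 1/(jωC) = -j/(ω·C) = 0 - j16.91 Ω
Step 3 — Parallel branch: R2 || C = 1/(1/R2 + 1/C) = 0.3123 - j16.9 Ω.
Step 4 — Series with R1: Z_total = R1 + (R2 || C) = 82.61 - j16.9 Ω = 84.32∠-11.6° Ω.
Step 5 — Source phasor: V = 110∠-91.8° V = -3.455 - j109.9 V.
Step 6 — Current: I = V / Z = 0.2212 - j1.286 A = 1.305∠-80.2° A.
Step 7 — Complex power: S = V·I* = 140.6 - j28.76 VA.
Step 8 — Real power: P = Re(S) = 140.6 W.
Step 9 — Reactive power: Q = Im(S) = -28.76 VAR.
Step 10 — Apparent power: |S| = 143.5 VA.
Step 11 — Power factor: PF = P/|S| = 0.9797 (leading).

(a) P = 140.6 W  (b) Q = -28.76 VAR  (c) S = 143.5 VA  (d) PF = 0.9797 (leading)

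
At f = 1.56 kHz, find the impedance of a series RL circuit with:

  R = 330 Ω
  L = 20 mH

Step 1 — Angular frequency: ω = 2π·f = 2π·1560 = 9802 rad/s.
Step 2 — Component impedances:
  R: Z = R = 330 Ω
  L: Z = jωL = j·9802·0.02 = 0 + j196 Ω
Step 3 — Series combination: Z_total = R + L = 330 + j196 Ω = 383.8∠30.7° Ω.

Z = 330 + j196 Ω = 383.8∠30.7° Ω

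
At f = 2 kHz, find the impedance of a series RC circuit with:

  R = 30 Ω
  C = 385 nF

Step 1 — Angular frequency: ω = 2π·f = 2π·2000 = 1.257e+04 rad/s.
Step 2 — Component impedances:
  R: Z = R = 30 Ω
  C: Z = 1/(jωC) = -j/(ω·C) = 0 - j206.7 Ω
Step 3 — Series combination: Z_total = R + C = 30 - j206.7 Ω = 208.9∠-81.7° Ω.

Z = 30 - j206.7 Ω = 208.9∠-81.7° Ω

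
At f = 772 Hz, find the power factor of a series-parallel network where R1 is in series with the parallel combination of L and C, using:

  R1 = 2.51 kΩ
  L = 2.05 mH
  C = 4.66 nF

Step 1 — Angular frequency: ω = 2π·f = 2π·772 = 4851 rad/s.
Step 2 — Component impedances:
  R1: Z = R = 2510 Ω
  L: Z = jωL = j·4851·0.00205 = 0 + j9.944 Ω
  C: Z = 1/(jωC) = -j/(ω·C) = 0 - j4.424e+04 Ω
Step 3 — Parallel branch: L || C = 1/(1/L + 1/C) = 0 + j9.946 Ω.
Step 4 — Series with R1: Z_total = R1 + (L || C) = 2510 + j9.946 Ω = 2510∠0.2° Ω.
Step 5 — Power factor: PF = cos(φ) = Re(Z)/|Z| = 2510/2510 = 1.
Step 6 — Type: Im(Z) = 9.946 ⇒ lagging (phase φ = 0.2°).

PF = 1 (lagging, φ = 0.2°)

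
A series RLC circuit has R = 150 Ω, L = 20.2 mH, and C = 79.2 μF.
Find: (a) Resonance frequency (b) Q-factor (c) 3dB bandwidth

Step 1 — Resonance condition Im(Z)=0 gives ω₀ = 1/√(LC).
Step 2 — ω₀ = 1/√(0.0202·7.92e-05) = 790.6 rad/s.
Step 3 — f₀ = ω₀/(2π) = 125.8 Hz.
Step 4 — Series Q: Q = ω₀L/R = 790.6·0.0202/150 = 0.1065.
Step 5 — 3dB bandwidth: Δω = ω₀/Q = 7426 rad/s; BW = Δω/(2π) = 1182 Hz.

(a) f₀ = 125.8 Hz  (b) Q = 0.1065  (c) BW = 1182 Hz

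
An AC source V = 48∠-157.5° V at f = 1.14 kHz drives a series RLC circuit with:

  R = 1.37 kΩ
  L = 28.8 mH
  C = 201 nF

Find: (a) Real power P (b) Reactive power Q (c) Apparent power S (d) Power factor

Step 1 — Angular frequency: ω = 2π·f = 2π·1140 = 7163 rad/s.
Step 2 — Component impedances:
  R: Z = R = 1370 Ω
  L: Z = jωL = j·7163·0.0288 = 0 + j206.3 Ω
  C: Z = 1/(jωC) = -j/(ω·C) = 0 - j694.6 Ω
Step 3 — Series combination: Z_total = R + L + C = 1370 - j488.3 Ω = 1454∠-19.6° Ω.
Step 4 — Source phasor: V = 48∠-157.5° V = -44.35 - j18.37 V.
Step 5 — Current: I = V / Z = -0.02448 - j0.02213 A = 0.033∠-137.9° A.
Step 6 — Complex power: S = V·I* = 1.492 - j0.5318 VA.
Step 7 — Real power: P = Re(S) = 1.492 W.
Step 8 — Reactive power: Q = Im(S) = -0.5318 VAR.
Step 9 — Apparent power: |S| = 1.584 VA.
Step 10 — Power factor: PF = P/|S| = 0.942 (leading).

(a) P = 1.492 W  (b) Q = -0.5318 VAR  (c) S = 1.584 VA  (d) PF = 0.942 (leading)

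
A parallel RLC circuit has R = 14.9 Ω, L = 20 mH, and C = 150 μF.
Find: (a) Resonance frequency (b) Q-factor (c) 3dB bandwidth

Step 1 — Resonance: ω₀ = 1/√(LC) = 1/√(0.02·0.00015) = 577.4 rad/s.
Step 2 — f₀ = ω₀/(2π) = 91.89 Hz.
Step 3 — Parallel Q: Q = R/(ω₀L) = 14.9/(577.4·0.02) = 1.29.
Step 4 — Bandwidth: Δω = ω₀/Q = 447.4 rad/s; BW = Δω/(2π) = 71.21 Hz.

(a) f₀ = 91.89 Hz  (b) Q = 1.29  (c) BW = 71.21 Hz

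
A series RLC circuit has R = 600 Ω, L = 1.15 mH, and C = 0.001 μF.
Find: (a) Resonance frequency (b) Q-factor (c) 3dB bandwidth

Step 1 — Resonance: ω₀ = 1/√(LC) = 1/√(0.00115·1e-09) = 9.325e+05 rad/s.
Step 2 — f₀ = ω₀/(2π) = 1.484e+05 Hz.
Step 3 — Series Q: Q = ω₀L/R = 9.325e+05·0.00115/600 = 1.787.
Step 4 — Bandwidth: Δω = ω₀/Q = 5.217e+05 rad/s; BW = Δω/(2π) = 8.304e+04 Hz.

(a) f₀ = 1.484e+05 Hz  (b) Q = 1.787  (c) BW = 8.304e+04 Hz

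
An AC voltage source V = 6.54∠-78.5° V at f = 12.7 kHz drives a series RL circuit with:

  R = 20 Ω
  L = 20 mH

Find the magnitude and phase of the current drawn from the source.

Step 1 — Angular frequency: ω = 2π·f = 2π·1.27e+04 = 7.98e+04 rad/s.
Step 2 — Component impedances:
  R: Z = R = 20 Ω
  L: Z = jωL = j·7.98e+04·0.02 = 0 + j1596 Ω
Step 3 — Series combination: Z_total = R + L = 20 + j1596 Ω = 1596∠89.3° Ω.
Step 4 — Source phasor: V = 6.54∠-78.5° V = 1.304 - j6.409 V.
Step 5 — Ohm's law: I = V / Z_total = (1.304 - j6.409) / (20 + j1596) = -0.004005 - j0.0008672 A.
Step 6 — Convert to polar: |I| = 0.004098 A, ∠I = -167.8°.

I = 0.004098∠-167.8° A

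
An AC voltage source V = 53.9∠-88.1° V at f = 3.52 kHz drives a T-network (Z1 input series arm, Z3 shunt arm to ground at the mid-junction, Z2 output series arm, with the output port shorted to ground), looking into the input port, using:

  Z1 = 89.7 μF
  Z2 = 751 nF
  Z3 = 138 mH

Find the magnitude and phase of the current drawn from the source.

Step 1 — Angular frequency: ω = 2π·f = 2π·3520 = 2.212e+04 rad/s.
Step 2 — Component impedances:
  Z1: Z = 1/(jωC) = -j/(ω·C) = 0 - j0.5041 Ω
  Z2: Z = 1/(jωC) = -j/(ω·C) = 0 - j60.21 Ω
  Z3: Z = jωL = j·2.212e+04·0.138 = 0 + j3052 Ω
Step 3 — With the output port shorted to ground, the output series arm Z2 runs from the junction to ground; the shunt arm Z3 also runs from the junction to ground. They appear in parallel: Z3 || Z2 = 0 - j61.42 Ω.
Step 4 — Series with input arm Z1: Z_in = Z1 + (Z3 || Z2) = 0 - j61.92 Ω = 61.92∠-90.0° Ω.
Step 5 — Source phasor: V = 53.9∠-88.1° V = 1.787 - j53.87 V.
Step 6 — Ohm's law: I = V / Z_total = (1.787 - j53.87) / (0 - j61.92) = 0.87 + j0.02886 A.
Step 7 — Convert to polar: |I| = 0.8705 A, ∠I = 1.9°.

I = 0.8705∠1.9° A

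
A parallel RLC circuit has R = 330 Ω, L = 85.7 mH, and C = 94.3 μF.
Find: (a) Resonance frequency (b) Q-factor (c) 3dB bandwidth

Step 1 — Resonance: ω₀ = 1/√(LC) = 1/√(0.0857·9.43e-05) = 351.8 rad/s.
Step 2 — f₀ = ω₀/(2π) = 55.99 Hz.
Step 3 — Parallel Q: Q = R/(ω₀L) = 330/(351.8·0.0857) = 10.95.
Step 4 — Bandwidth: Δω = ω₀/Q = 32.13 rad/s; BW = Δω/(2π) = 5.114 Hz.

(a) f₀ = 55.99 Hz  (b) Q = 10.95  (c) BW = 5.114 Hz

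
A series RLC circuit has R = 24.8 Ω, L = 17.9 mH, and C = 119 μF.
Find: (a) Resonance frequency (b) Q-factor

Step 1 — Resonance condition Im(Z)=0 gives ω₀ = 1/√(LC).
Step 2 — ω₀ = 1/√(0.0179·0.000119) = 685.2 rad/s.
Step 3 — f₀ = ω₀/(2π) = 109 Hz.
Step 4 — Series Q: Q = ω₀L/R = 685.2·0.0179/24.8 = 0.4945.

(a) f₀ = 109 Hz  (b) Q = 0.4945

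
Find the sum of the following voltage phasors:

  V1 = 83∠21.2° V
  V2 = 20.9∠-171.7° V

Step 1 — Convert each phasor to rectangular form:
  V1 = 83·(cos(21.2°) + j·sin(21.2°)) = 77.38 + j30.01 V
  V2 = 20.9·(cos(-171.7°) + j·sin(-171.7°)) = -20.68 - j3.017 V
Step 2 — Sum components: V_total = 56.7 + j27 V.
Step 3 — Convert to polar: |V_total| = 62.8 V, ∠V_total = 25.5°.

V_total = 62.8∠25.5° V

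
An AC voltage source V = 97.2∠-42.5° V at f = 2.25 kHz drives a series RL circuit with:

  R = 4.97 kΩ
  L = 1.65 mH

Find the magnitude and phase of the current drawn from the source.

Step 1 — Angular frequency: ω = 2π·f = 2π·2250 = 1.414e+04 rad/s.
Step 2 — Component impedances:
  R: Z = R = 4970 Ω
  L: Z = jωL = j·1.414e+04·0.00165 = 0 + j23.33 Ω
Step 3 — Series combination: Z_total = R + L = 4970 + j23.33 Ω = 4970∠0.3° Ω.
Step 4 — Source phasor: V = 97.2∠-42.5° V = 71.66 - j65.67 V.
Step 5 — Ohm's law: I = V / Z_total = (71.66 - j65.67) / (4970 + j23.33) = 0.01436 - j0.01328 A.
Step 6 — Convert to polar: |I| = 0.01956 A, ∠I = -42.8°.

I = 0.01956∠-42.8° A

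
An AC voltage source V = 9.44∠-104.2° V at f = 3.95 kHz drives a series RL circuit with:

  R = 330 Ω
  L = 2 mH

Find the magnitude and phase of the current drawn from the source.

Step 1 — Angular frequency: ω = 2π·f = 2π·3950 = 2.482e+04 rad/s.
Step 2 — Component impedances:
  R: Z = R = 330 Ω
  L: Z = jωL = j·2.482e+04·0.002 = 0 + j49.64 Ω
Step 3 — Series combination: Z_total = R + L = 330 + j49.64 Ω = 333.7∠8.6° Ω.
Step 4 — Source phasor: V = 9.44∠-104.2° V = -2.316 - j9.152 V.
Step 5 — Ohm's law: I = V / Z_total = (-2.316 - j9.152) / (330 + j49.64) = -0.01094 - j0.02609 A.
Step 6 — Convert to polar: |I| = 0.02829 A, ∠I = -112.8°.

I = 0.02829∠-112.8° A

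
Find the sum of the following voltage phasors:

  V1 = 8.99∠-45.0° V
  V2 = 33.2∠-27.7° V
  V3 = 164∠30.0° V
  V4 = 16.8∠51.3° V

Step 1 — Convert each phasor to rectangular form:
  V1 = 8.99·(cos(-45.0°) + j·sin(-45.0°)) = 6.357 - j6.357 V
  V2 = 33.2·(cos(-27.7°) + j·sin(-27.7°)) = 29.4 - j15.43 V
  V3 = 164·(cos(30.0°) + j·sin(30.0°)) = 142 + j82 V
  V4 = 16.8·(cos(51.3°) + j·sin(51.3°)) = 10.5 + j13.11 V
Step 2 — Sum components: V_total = 188.3 + j73.32 V.
Step 3 — Convert to polar: |V_total| = 202.1 V, ∠V_total = 21.3°.

V_total = 202.1∠21.3° V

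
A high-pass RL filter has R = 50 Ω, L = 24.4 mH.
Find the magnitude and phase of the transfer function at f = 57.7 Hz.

Step 1 — Angular frequency: ω = 2π·57.7 = 362.5 rad/s.
Step 2 — Transfer function: H(jω) = jωL/(R + jωL).
Step 3 — Numerator jωL = j·8.846; denominator R + jωL = 50 + j8.846.
Step 4 — H = 0.03035 + j0.1715.
Step 5 — Magnitude: |H| = 0.1742 (-15.2 dB); phase: φ = 80.0°.

|H| = 0.1742 (-15.2 dB), φ = 80.0°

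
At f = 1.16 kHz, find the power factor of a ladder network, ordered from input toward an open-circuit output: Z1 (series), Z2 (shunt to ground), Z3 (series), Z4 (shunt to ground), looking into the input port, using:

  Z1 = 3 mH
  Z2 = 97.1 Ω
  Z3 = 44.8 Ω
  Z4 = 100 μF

Step 1 — Angular frequency: ω = 2π·f = 2π·1160 = 7288 rad/s.
Step 2 — Component impedances:
  Z1: Z = jωL = j·7288·0.003 = 0 + j21.87 Ω
  Z2: Z = R = 97.1 Ω
  Z3: Z = R = 44.8 Ω
  Z4: Z = 1/(jωC) = -j/(ω·C) = 0 - j1.372 Ω
Step 3 — Ladder network (open output): work backward from the far end, alternating series and parallel combinations. Z_in = 30.66 + j21.22 Ω = 37.29∠34.7° Ω.
Step 4 — Power factor: PF = cos(φ) = Re(Z)/|Z| = 30.66/37.29 = 0.8222.
Step 5 — Type: Im(Z) = 21.22 ⇒ lagging (phase φ = 34.7°).

PF = 0.8222 (lagging, φ = 34.7°)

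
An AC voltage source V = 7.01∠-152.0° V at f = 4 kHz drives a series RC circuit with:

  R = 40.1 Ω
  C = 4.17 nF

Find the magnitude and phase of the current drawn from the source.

Step 1 — Angular frequency: ω = 2π·f = 2π·4000 = 2.513e+04 rad/s.
Step 2 — Component impedances:
  R: Z = R = 40.1 Ω
  C: Z = 1/(jωC) = -j/(ω·C) = 0 - j9542 Ω
Step 3 — Series combination: Z_total = R + C = 40.1 - j9542 Ω = 9542∠-89.8° Ω.
Step 4 — Source phasor: V = 7.01∠-152.0° V = -6.189 - j3.291 V.
Step 5 — Ohm's law: I = V / Z_total = (-6.189 - j3.291) / (40.1 - j9542) = 0.0003422 - j0.0006501 A.
Step 6 — Convert to polar: |I| = 0.0007347 A, ∠I = -62.2°.

I = 0.0007347∠-62.2° A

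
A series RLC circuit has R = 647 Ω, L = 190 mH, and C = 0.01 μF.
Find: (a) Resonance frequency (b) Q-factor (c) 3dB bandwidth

Step 1 — Resonance: ω₀ = 1/√(LC) = 1/√(0.19·1e-08) = 2.294e+04 rad/s.
Step 2 — f₀ = ω₀/(2π) = 3651 Hz.
Step 3 — Series Q: Q = ω₀L/R = 2.294e+04·0.19/647 = 6.737.
Step 4 — Bandwidth: Δω = ω₀/Q = 3405 rad/s; BW = Δω/(2π) = 542 Hz.

(a) f₀ = 3651 Hz  (b) Q = 6.737  (c) BW = 542 Hz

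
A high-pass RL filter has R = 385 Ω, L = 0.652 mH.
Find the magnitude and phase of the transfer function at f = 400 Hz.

Step 1 — Angular frequency: ω = 2π·400 = 2513 rad/s.
Step 2 — Transfer function: H(jω) = jωL/(R + jωL).
Step 3 — Numerator jωL = j·1.639; denominator R + jωL = 385 + j1.639.
Step 4 — H = 1.812e-05 + j0.004256.
Step 5 — Magnitude: |H| = 0.004256 (-47.4 dB); phase: φ = 89.8°.

|H| = 0.004256 (-47.4 dB), φ = 89.8°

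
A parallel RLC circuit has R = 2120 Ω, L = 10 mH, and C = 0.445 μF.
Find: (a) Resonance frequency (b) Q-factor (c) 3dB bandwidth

Step 1 — Resonance: ω₀ = 1/√(LC) = 1/√(0.01·4.45e-07) = 1.499e+04 rad/s.
Step 2 — f₀ = ω₀/(2π) = 2386 Hz.
Step 3 — Parallel Q: Q = R/(ω₀L) = 2120/(1.499e+04·0.01) = 14.14.
Step 4 — Bandwidth: Δω = ω₀/Q = 1060 rad/s; BW = Δω/(2π) = 168.7 Hz.

(a) f₀ = 2386 Hz  (b) Q = 14.14  (c) BW = 168.7 Hz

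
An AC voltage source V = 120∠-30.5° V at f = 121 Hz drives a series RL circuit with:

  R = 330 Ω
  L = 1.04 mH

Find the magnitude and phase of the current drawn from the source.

Step 1 — Angular frequency: ω = 2π·f = 2π·121 = 760.3 rad/s.
Step 2 — Component impedances:
  R: Z = R = 330 Ω
  L: Z = jωL = j·760.3·0.00104 = 0 + j0.7907 Ω
Step 3 — Series combination: Z_total = R + L = 330 + j0.7907 Ω = 330∠0.1° Ω.
Step 4 — Source phasor: V = 120∠-30.5° V = 103.4 - j60.9 V.
Step 5 — Ohm's law: I = V / Z_total = (103.4 - j60.9) / (330 + j0.7907) = 0.3129 - j0.1853 A.
Step 6 — Convert to polar: |I| = 0.3636 A, ∠I = -30.6°.

I = 0.3636∠-30.6° A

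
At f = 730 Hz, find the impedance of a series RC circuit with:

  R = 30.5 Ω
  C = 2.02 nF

Step 1 — Angular frequency: ω = 2π·f = 2π·730 = 4587 rad/s.
Step 2 — Component impedances:
  R: Z = R = 30.5 Ω
  C: Z = 1/(jωC) = -j/(ω·C) = 0 - j1.079e+05 Ω
Step 3 — Series combination: Z_total = R + C = 30.5 - j1.079e+05 Ω = 1.079e+05∠-90.0° Ω.

Z = 30.5 - j1.079e+05 Ω = 1.079e+05∠-90.0° Ω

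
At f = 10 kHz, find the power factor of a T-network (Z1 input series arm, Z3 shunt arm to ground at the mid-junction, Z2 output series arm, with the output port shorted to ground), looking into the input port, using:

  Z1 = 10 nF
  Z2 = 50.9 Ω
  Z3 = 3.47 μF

Step 1 — Angular frequency: ω = 2π·f = 2π·1e+04 = 6.283e+04 rad/s.
Step 2 — Component impedances:
  Z1: Z = 1/(jωC) = -j/(ω·C) = 0 - j1592 Ω
  Z2: Z = R = 50.9 Ω
  Z3: Z = 1/(jωC) = -j/(ω·C) = 0 - j4.587 Ω
Step 3 — With the output port shorted to ground, the output series arm Z2 runs from the junction to ground; the shunt arm Z3 also runs from the junction to ground. They appear in parallel: Z3 || Z2 = 0.41 - j4.55 Ω.
Step 4 — Series with input arm Z1: Z_in = Z1 + (Z3 || Z2) = 0.41 - j1596 Ω = 1596∠-90.0° Ω.
Step 5 — Power factor: PF = cos(φ) = Re(Z)/|Z| = 0.41/1596 = 0.0002569.
Step 6 — Type: Im(Z) = -1596 ⇒ leading (phase φ = -90.0°).

PF = 0.0002569 (leading, φ = -90.0°)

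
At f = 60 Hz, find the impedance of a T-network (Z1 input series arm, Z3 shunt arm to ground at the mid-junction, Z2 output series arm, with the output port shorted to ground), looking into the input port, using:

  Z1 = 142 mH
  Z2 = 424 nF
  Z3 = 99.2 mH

Step 1 — Angular frequency: ω = 2π·f = 2π·60 = 377 rad/s.
Step 2 — Component impedances:
  Z1: Z = jωL = j·377·0.142 = 0 + j53.53 Ω
  Z2: Z = 1/(jωC) = -j/(ω·C) = 0 - j6256 Ω
  Z3: Z = jωL = j·377·0.0992 = 0 + j37.4 Ω
Step 3 — With the output port shorted to ground, the output series arm Z2 runs from the junction to ground; the shunt arm Z3 also runs from the junction to ground. They appear in parallel: Z3 || Z2 = 0 + j37.62 Ω.
Step 4 — Series with input arm Z1: Z_in = Z1 + (Z3 || Z2) = 0 + j91.16 Ω = 91.16∠90.0° Ω.

Z = 0 + j91.16 Ω = 91.16∠90.0° Ω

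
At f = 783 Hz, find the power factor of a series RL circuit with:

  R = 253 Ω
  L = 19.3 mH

Step 1 — Angular frequency: ω = 2π·f = 2π·783 = 4920 rad/s.
Step 2 — Component impedances:
  R: Z = R = 253 Ω
  L: Z = jωL = j·4920·0.0193 = 0 + j94.95 Ω
Step 3 — Series combination: Z_total = R + L = 253 + j94.95 Ω = 270.2∠20.6° Ω.
Step 4 — Power factor: PF = cos(φ) = Re(Z)/|Z| = 253/270.23 = 0.9362.
Step 5 — Type: Im(Z) = 94.95 ⇒ lagging (phase φ = 20.6°).

PF = 0.9362 (lagging, φ = 20.6°)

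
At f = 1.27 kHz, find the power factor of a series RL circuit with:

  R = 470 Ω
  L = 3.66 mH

Step 1 — Angular frequency: ω = 2π·f = 2π·1270 = 7980 rad/s.
Step 2 — Component impedances:
  R: Z = R = 470 Ω
  L: Z = jωL = j·7980·0.00366 = 0 + j29.21 Ω
Step 3 — Series combination: Z_total = R + L = 470 + j29.21 Ω = 470.9∠3.6° Ω.
Step 4 — Power factor: PF = cos(φ) = Re(Z)/|Z| = 470/470.9 = 0.9981.
Step 5 — Type: Im(Z) = 29.21 ⇒ lagging (phase φ = 3.6°).

PF = 0.9981 (lagging, φ = 3.6°)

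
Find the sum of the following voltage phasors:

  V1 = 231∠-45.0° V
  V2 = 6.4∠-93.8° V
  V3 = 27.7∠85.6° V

Step 1 — Convert each phasor to rectangular form:
  V1 = 231·(cos(-45.0°) + j·sin(-45.0°)) = 163.3 - j163.3 V
  V2 = 6.4·(cos(-93.8°) + j·sin(-93.8°)) = -0.4242 - j6.386 V
  V3 = 27.7·(cos(85.6°) + j·sin(85.6°)) = 2.125 + j27.62 V
Step 2 — Sum components: V_total = 165 - j142.1 V.
Step 3 — Convert to polar: |V_total| = 217.8 V, ∠V_total = -40.7°.

V_total = 217.8∠-40.7° V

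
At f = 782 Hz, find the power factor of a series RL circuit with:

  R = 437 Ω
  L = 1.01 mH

Step 1 — Angular frequency: ω = 2π·f = 2π·782 = 4913 rad/s.
Step 2 — Component impedances:
  R: Z = R = 437 Ω
  L: Z = jωL = j·4913·0.00101 = 0 + j4.963 Ω
Step 3 — Series combination: Z_total = R + L = 437 + j4.963 Ω = 437∠0.7° Ω.
Step 4 — Power factor: PF = cos(φ) = Re(Z)/|Z| = 437/437.03 = 0.9999.
Step 5 — Type: Im(Z) = 4.963 ⇒ lagging (phase φ = 0.7°).

PF = 0.9999 (lagging, φ = 0.7°)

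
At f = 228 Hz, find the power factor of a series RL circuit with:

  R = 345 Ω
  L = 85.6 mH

Step 1 — Angular frequency: ω = 2π·f = 2π·228 = 1433 rad/s.
Step 2 — Component impedances:
  R: Z = R = 345 Ω
  L: Z = jωL = j·1433·0.0856 = 0 + j122.6 Ω
Step 3 — Series combination: Z_total = R + L = 345 + j122.6 Ω = 366.1∠19.6° Ω.
Step 4 — Power factor: PF = cos(φ) = Re(Z)/|Z| = 345/366.15 = 0.9422.
Step 5 — Type: Im(Z) = 122.6 ⇒ lagging (phase φ = 19.6°).

PF = 0.9422 (lagging, φ = 19.6°)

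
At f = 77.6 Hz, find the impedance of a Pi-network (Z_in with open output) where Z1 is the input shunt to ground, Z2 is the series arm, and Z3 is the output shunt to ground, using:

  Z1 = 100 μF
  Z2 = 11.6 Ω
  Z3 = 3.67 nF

Step 1 — Angular frequency: ω = 2π·f = 2π·77.6 = 487.6 rad/s.
Step 2 — Component impedances:
  Z1: Z = 1/(jωC) = -j/(ω·C) = 0 - j20.51 Ω
  Z2: Z = R = 11.6 Ω
  Z3: Z = 1/(jωC) = -j/(ω·C) = 0 - j5.588e+05 Ω
Step 3 — With open output, the series arm Z2 and the output shunt Z3 appear in series to ground: Z2 + Z3 = 11.6 - j5.588e+05 Ω.
Step 4 — Parallel with input shunt Z1: Z_in = Z1 || (Z2 + Z3) = 0 - j20.51 Ω = 20.51∠-90.0° Ω.

Z = 0 - j20.51 Ω = 20.51∠-90.0° Ω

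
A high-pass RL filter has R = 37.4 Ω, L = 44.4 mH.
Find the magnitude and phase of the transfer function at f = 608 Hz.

Step 1 — Angular frequency: ω = 2π·608 = 3820 rad/s.
Step 2 — Transfer function: H(jω) = jωL/(R + jωL).
Step 3 — Numerator jωL = j·169.6; denominator R + jωL = 37.4 + j169.6.
Step 4 — H = 0.9536 + j0.2103.
Step 5 — Magnitude: |H| = 0.9765 (-0.2 dB); phase: φ = 12.4°.

|H| = 0.9765 (-0.2 dB), φ = 12.4°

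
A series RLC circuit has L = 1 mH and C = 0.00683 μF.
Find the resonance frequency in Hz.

Step 1 — Resonance condition Im(Z)=0 gives ω₀ = 1/√(LC).
Step 2 — ω₀ = 1/√(0.001·6.83e-09) = 3.826e+05 rad/s.
Step 3 — f₀ = ω₀/(2π) = 6.09e+04 Hz.

f₀ = 6.09e+04 Hz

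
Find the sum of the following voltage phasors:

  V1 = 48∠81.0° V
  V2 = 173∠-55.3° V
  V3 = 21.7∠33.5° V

Step 1 — Convert each phasor to rectangular form:
  V1 = 48·(cos(81.0°) + j·sin(81.0°)) = 7.509 + j47.41 V
  V2 = 173·(cos(-55.3°) + j·sin(-55.3°)) = 98.49 - j142.2 V
  V3 = 21.7·(cos(33.5°) + j·sin(33.5°)) = 18.1 + j11.98 V
Step 2 — Sum components: V_total = 124.1 - j82.84 V.
Step 3 — Convert to polar: |V_total| = 149.2 V, ∠V_total = -33.7°.

V_total = 149.2∠-33.7° V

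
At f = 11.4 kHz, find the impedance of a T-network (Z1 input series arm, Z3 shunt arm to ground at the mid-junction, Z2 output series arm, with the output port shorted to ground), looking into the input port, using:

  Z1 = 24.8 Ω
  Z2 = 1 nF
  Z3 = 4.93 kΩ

Step 1 — Angular frequency: ω = 2π·f = 2π·1.14e+04 = 7.163e+04 rad/s.
Step 2 — Component impedances:
  Z1: Z = R = 24.8 Ω
  Z2: Z = 1/(jωC) = -j/(ω·C) = 0 - j1.396e+04 Ω
  Z3: Z = R = 4930 Ω
Step 3 — With the output port shorted to ground, the output series arm Z2 runs from the junction to ground; the shunt arm Z3 also runs from the junction to ground. They appear in parallel: Z3 || Z2 = 4383 - j1548 Ω.
Step 4 — Series with input arm Z1: Z_in = Z1 + (Z3 || Z2) = 4408 - j1548 Ω = 4672∠-19.3° Ω.

Z = 4408 - j1548 Ω = 4672∠-19.3° Ω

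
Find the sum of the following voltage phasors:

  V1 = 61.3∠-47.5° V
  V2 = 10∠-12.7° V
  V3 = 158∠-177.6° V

Step 1 — Convert each phasor to rectangular form:
  V1 = 61.3·(cos(-47.5°) + j·sin(-47.5°)) = 41.41 - j45.2 V
  V2 = 10·(cos(-12.7°) + j·sin(-12.7°)) = 9.755 - j2.198 V
  V3 = 158·(cos(-177.6°) + j·sin(-177.6°)) = -157.9 - j6.616 V
Step 2 — Sum components: V_total = -106.7 - j54.01 V.
Step 3 — Convert to polar: |V_total| = 119.6 V, ∠V_total = -153.2°.

V_total = 119.6∠-153.2° V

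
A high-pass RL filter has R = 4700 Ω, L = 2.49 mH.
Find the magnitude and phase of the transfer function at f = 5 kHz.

Step 1 — Angular frequency: ω = 2π·5000 = 3.142e+04 rad/s.
Step 2 — Transfer function: H(jω) = jωL/(R + jωL).
Step 3 — Numerator jωL = j·78.23; denominator R + jωL = 4700 + j78.23.
Step 4 — H = 0.0002769 + j0.01664.
Step 5 — Magnitude: |H| = 0.01664 (-35.6 dB); phase: φ = 89.0°.

|H| = 0.01664 (-35.6 dB), φ = 89.0°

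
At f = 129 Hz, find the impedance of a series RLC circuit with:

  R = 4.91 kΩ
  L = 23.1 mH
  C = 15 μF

Step 1 — Angular frequency: ω = 2π·f = 2π·129 = 810.5 rad/s.
Step 2 — Component impedances:
  R: Z = R = 4910 Ω
  L: Z = jωL = j·810.5·0.0231 = 0 + j18.72 Ω
  C: Z = 1/(jωC) = -j/(ω·C) = 0 - j82.25 Ω
Step 3 — Series combination: Z_total = R + L + C = 4910 - j63.53 Ω = 4910∠-0.7° Ω.

Z = 4910 - j63.53 Ω = 4910∠-0.7° Ω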